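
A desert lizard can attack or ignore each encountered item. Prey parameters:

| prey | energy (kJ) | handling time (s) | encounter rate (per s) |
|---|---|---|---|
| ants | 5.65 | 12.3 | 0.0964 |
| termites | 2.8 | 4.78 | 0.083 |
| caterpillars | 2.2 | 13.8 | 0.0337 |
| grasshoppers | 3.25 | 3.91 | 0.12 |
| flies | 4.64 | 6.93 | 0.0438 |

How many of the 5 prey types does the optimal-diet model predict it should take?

4

E/h in descending order: grasshoppers 0.831, flies 0.67, termites 0.586, ants 0.459, caterpillars 0.159 kJ/s. The optimal diet is the largest prefix of this list for which every included type satisfies E_i/h_i > R on the types above it.
Rate on top 1: 0.2655. flies: 0.67 > 0.2655 → include.
Rate on top 2: 0.3346. termites: 0.586 > 0.3346 → include.
Rate on top 3: 0.3806. ants: 0.459 > 0.3806 → include.
Rate on top 4: 0.4084. caterpillars: 0.159 < 0.4084 → exclude; stop.
Optimal diet: grasshoppers, flies, termites, ants — 4 of 5 types.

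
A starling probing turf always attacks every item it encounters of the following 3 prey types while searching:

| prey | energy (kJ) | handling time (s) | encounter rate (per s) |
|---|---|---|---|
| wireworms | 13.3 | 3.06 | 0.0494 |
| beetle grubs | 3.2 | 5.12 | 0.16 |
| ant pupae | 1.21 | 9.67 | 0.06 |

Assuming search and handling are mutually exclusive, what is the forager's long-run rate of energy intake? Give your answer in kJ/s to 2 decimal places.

0.49 kJ/s

R = Σλ_iE_i / (1 + Σλ_ih_i)
Numerator: 0.0494×13.3 + 0.16×3.2 + 0.06×1.21 = 1.242
Denominator: 1 + 0.0494×3.06 + 0.16×5.12 + 0.06×9.67 = 2.551
R = 1.242/2.551 = 0.4868 kJ/s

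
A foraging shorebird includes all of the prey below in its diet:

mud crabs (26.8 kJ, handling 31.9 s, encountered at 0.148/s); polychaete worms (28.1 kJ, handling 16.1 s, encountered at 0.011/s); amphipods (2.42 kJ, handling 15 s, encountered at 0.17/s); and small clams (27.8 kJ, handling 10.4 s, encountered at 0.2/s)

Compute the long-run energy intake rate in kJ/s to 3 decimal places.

R = Σλ_iE_i / (1 + Σλ_ih_i)
Numerator: 0.148×26.8 + 0.011×28.1 + 0.17×2.42 + 0.2×27.8 = 10.25
Denominator: 1 + 0.148×31.9 + 0.011×16.1 + 0.17×15 + 0.2×10.4 = 10.53
R = 10.25/10.53 = 0.9733 kJ/s

0.973 kJ/s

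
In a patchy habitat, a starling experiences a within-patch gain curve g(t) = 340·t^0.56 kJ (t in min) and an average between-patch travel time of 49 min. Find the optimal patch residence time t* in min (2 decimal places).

Optimal t* satisfies g'(t*) = g(t*)/(T + t*).
g'(t) = 0.56·340·t^-0.44. Setting 0.56·340·t^-0.44 = 340·t^0.56/(49+t) gives 0.56(49+t) = t, so 0.44·t = 0.56×49.
t* = 0.56×49/0.44 = 62.36 min.

62.36 min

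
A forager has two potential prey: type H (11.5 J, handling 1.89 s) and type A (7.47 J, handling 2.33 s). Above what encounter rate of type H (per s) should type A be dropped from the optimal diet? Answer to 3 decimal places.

At the threshold, the rate on type H alone equals the profitability of type A: λ·11.5/(1 + λ·1.89) = 7.47/2.33 = 3.206.
Rearranging, λ(11.5 − 3.206×1.89) = 3.206, so λ = 3.206/5.441 = 0.5893 per s.

0.589 per s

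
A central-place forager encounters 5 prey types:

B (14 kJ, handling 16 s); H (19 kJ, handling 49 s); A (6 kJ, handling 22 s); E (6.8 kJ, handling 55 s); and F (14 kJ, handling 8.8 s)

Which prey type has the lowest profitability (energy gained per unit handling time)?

In descending order of E/h:
F: 14/8.8 = 1.59 kJ/s
B: 14/16 = 0.875 kJ/s
H: 19/49 = 0.388 kJ/s
A: 6/22 = 0.273 kJ/s
E: 6.8/55 = 0.124 kJ/s

E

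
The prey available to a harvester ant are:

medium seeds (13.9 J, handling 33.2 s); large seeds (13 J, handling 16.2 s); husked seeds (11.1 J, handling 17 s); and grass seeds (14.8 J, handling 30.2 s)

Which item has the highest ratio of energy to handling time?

large seeds

In descending order of E/h:
large seeds: 13/16.2 = 0.802 J/s
husked seeds: 11.1/17 = 0.653 J/s
grass seeds: 14.8/30.2 = 0.49 J/s
medium seeds: 13.9/33.2 = 0.419 J/s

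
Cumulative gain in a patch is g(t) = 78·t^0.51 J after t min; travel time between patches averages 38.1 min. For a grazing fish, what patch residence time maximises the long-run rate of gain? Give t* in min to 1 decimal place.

Optimal t* satisfies g'(t*) = g(t*)/(T + t*).
g'(t) = 0.51·78·t^-0.49. Setting 0.51·78·t^-0.49 = 78·t^0.51/(38.1+t) gives 0.51(38.1+t) = t, so 0.49·t = 0.51×38.1.
t* = 0.51×38.1/0.49 = 39.66 min.

39.7 min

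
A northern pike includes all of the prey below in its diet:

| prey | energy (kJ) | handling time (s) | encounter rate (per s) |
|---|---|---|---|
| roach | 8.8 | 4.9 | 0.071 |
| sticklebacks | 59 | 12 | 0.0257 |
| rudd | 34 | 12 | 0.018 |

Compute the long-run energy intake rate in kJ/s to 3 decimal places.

1.470 kJ/s

R = Σλ_iE_i / (1 + Σλ_ih_i)
Numerator: 0.071×8.8 + 0.0257×59 + 0.018×34 = 2.753
Denominator: 1 + 0.071×4.9 + 0.0257×12 + 0.018×12 = 1.872
R = 2.753/1.872 = 1.47 kJ/s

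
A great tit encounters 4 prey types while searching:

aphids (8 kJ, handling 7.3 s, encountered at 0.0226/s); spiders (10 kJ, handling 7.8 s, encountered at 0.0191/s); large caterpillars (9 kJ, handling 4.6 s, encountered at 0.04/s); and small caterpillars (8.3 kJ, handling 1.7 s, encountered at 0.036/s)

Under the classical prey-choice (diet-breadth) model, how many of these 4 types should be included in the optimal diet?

Rank by E/h (kJ/s): small caterpillars 4.88, large caterpillars 1.96, spiders 1.28, aphids 1.1. Include each in turn until the next type's E/h falls below the running intake rate.
Rate on top 1: 0.2816. large caterpillars: 1.96 > 0.2816 → include.
Rate on top 2: 0.5291. spiders: 1.28 > 0.5291 → include.
Rate on top 3: 0.6095. aphids: 1.1 > 0.6095 → include.
Optimal diet: small caterpillars, large caterpillars, spiders, aphids — 4 of 4 types.

4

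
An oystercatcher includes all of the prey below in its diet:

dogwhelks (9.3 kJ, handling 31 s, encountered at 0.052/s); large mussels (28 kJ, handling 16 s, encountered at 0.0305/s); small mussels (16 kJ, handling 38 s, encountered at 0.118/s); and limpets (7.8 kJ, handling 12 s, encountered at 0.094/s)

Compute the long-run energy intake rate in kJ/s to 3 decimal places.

0.454 kJ/s

R = (0.052×9.3 + 0.0305×28 + 0.118×16 + 0.094×7.8) / (1 + 0.052×31 + 0.0305×16 + 0.118×38 + 0.094×12) = 3.959/8.712 = 0.4544 kJ/s.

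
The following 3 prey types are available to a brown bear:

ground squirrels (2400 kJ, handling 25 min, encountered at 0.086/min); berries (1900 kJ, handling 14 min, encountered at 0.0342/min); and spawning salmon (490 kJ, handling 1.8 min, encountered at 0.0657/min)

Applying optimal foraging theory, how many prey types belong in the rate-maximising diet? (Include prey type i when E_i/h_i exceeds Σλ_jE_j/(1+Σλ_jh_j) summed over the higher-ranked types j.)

3

Rank by E/h (kJ/min): spawning salmon 272, berries 136, ground squirrels 96. Include each in turn until the next type's E/h falls below the running intake rate.
Rate on top 1: 28.79. berries: 136 > 28.79 → include.
Rate on top 2: 60.84. ground squirrels: 96 > 60.84 → include.
Optimal diet: spawning salmon, berries, ground squirrels — 3 of 3 types.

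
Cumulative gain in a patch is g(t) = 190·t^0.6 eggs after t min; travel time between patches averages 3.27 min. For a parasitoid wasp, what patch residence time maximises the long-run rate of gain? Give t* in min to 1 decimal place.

4.9 min

Optimal t* satisfies g'(t*) = g(t*)/(T + t*).
g'(t) = 0.6·190·t^-0.4. Setting 0.6·190·t^-0.4 = 190·t^0.6/(3.27+t) gives 0.6(3.27+t) = t, so 0.40·t = 0.6×3.27.
t* = 0.6×3.27/0.40 = 4.905 min.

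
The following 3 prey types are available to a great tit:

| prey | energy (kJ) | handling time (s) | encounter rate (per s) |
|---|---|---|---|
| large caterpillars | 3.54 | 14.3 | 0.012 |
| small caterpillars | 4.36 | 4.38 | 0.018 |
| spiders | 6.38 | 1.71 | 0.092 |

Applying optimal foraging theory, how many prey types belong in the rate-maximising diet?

2

E/h in descending order: spiders 3.73, small caterpillars 0.995, large caterpillars 0.248 kJ/s. The optimal diet is the largest prefix of this list for which every included type satisfies E_i/h_i > R on the types above it.
Rate on top 1: 0.5072. small caterpillars: 0.995 > 0.5072 → include.
Rate on top 2: 0.5383. large caterpillars: 0.248 < 0.5383 → exclude; stop.
Optimal diet: spiders, small caterpillars — 2 of 3 types.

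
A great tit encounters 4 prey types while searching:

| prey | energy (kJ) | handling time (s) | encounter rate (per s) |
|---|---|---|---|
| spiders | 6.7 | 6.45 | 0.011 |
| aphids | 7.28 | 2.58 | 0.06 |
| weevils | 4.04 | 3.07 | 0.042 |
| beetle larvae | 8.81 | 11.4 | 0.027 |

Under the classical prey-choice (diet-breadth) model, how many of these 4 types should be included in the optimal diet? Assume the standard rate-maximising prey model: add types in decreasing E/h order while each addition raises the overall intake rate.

4

Rank by E/h (kJ/s): aphids 2.82, weevils 1.32, spiders 1.04, beetle larvae 0.773. Include each in turn until the next type's E/h falls below the running intake rate.
Rate on top 1: 0.3782. weevils: 1.32 > 0.3782 → include.
Rate on top 2: 0.4724. spiders: 1.04 > 0.4724 → include.
Rate on top 3: 0.5021. beetle larvae: 0.773 > 0.5021 → include.
Optimal diet: aphids, weevils, spiders, beetle larvae — 4 of 4 types.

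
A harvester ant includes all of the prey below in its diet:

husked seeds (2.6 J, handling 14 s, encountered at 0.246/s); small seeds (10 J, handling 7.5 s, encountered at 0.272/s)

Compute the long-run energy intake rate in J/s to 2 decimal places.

0.52 J/s

Energy encountered per unit search time: 0.246×2.6 + 0.272×10 = 3.36 J/s.
Handling time per unit search time: 0.246×14 + 0.272×7.5 = 5.484.
Rate = 3.36/(1 + 5.484) = 0.5181 J/s.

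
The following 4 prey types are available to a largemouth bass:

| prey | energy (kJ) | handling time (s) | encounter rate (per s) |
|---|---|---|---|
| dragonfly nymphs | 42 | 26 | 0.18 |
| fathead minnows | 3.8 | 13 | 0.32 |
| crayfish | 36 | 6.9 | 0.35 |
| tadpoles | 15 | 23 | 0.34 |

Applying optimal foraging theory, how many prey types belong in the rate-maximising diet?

E/h in descending order: crayfish 5.22, dragonfly nymphs 1.62, tadpoles 0.652, fathead minnows 0.292 kJ/s. The optimal diet is the largest prefix of this list for which every included type satisfies E_i/h_i > R on the types above it.
Rate on top 1: 3.69. dragonfly nymphs: 1.62 < 3.69 → exclude; stop.
Optimal diet: crayfish — 1 of 4 types.

1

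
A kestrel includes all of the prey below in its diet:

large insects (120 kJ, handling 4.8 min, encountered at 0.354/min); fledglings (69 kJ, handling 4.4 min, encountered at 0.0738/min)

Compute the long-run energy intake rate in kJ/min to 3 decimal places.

R = (0.354×120 + 0.0738×69) / (1 + 0.354×4.8 + 0.0738×4.4) = 47.57/3.024 = 15.73 kJ/min.

15.732 kJ/min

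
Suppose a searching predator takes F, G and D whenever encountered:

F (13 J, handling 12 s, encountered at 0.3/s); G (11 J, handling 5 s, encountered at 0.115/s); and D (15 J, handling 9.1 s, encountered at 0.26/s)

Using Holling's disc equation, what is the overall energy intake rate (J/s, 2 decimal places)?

1.20 J/s

R = (0.3×13 + 0.115×11 + 0.26×15) / (1 + 0.3×12 + 0.115×5 + 0.26×9.1) = 9.065/7.541 = 1.202 J/s.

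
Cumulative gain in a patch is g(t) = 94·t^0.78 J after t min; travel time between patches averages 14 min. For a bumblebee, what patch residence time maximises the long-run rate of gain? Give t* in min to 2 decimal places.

Optimal t* satisfies g'(t*) = g(t*)/(T + t*).
g'(t) = 0.78·94·t^-0.22. Setting 0.78·94·t^-0.22 = 94·t^0.78/(14+t) gives 0.78(14+t) = t, so 0.22·t = 0.78×14.
t* = 0.78×14/0.22 = 49.64 min.

49.64 min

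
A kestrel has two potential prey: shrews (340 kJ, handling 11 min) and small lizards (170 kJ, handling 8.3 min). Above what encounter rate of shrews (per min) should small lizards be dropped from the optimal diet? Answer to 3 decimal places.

0.179 per min

Drop small lizards once their profitability E₂/h₂ falls below the rate achievable on shrews alone: E₂/h₂ = λE₁/(1 + λh₁).
Solve for λ: λE₁h₂ = E₂(1 + λh₁) → λ(E₁h₂ − E₂h₁) = E₂ → λ = E₂/(E₁h₂ − E₂h₁).
λ = 170/(340×8.3 − 170×11) = 170/952 = 0.1786 per min.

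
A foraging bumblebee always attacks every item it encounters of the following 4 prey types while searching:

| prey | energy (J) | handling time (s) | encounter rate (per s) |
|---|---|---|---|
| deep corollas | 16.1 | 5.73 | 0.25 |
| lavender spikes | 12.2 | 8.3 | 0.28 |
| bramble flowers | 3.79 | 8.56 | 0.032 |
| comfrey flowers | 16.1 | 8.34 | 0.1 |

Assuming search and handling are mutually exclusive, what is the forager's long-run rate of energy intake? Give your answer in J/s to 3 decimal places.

R = (0.25×16.1 + 0.28×12.2 + 0.032×3.79 + 0.1×16.1) / (1 + 0.25×5.73 + 0.28×8.3 + 0.032×8.56 + 0.1×8.34) = 9.172/5.864 = 1.564 J/s.

1.564 J/s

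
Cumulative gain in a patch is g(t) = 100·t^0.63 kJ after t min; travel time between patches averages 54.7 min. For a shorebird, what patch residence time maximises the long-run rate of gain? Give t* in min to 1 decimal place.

By the marginal value theorem, leave when the instantaneous gain rate g'(t) equals the habitat-wide average g(t)/(T + t).
g'(t) = 0.63·100·t^-0.37. Setting 0.63·100·t^-0.37 = 100·t^0.63/(54.7+t) gives 0.63(54.7+t) = t, so 0.37·t = 0.63×54.7.
t* = 0.63×54.7/0.37 = 93.14 min.

93.1 min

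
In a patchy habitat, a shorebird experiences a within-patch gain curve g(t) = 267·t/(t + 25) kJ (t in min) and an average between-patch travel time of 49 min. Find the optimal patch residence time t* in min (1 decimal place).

35.0 min

By the marginal value theorem, leave when the instantaneous gain rate g'(t) equals the habitat-wide average g(t)/(T + t).
g'(t) = 267·25/(t + 25)². Setting 267·25/(t+25)² = 267t/[(t+25)(49+t)] gives 25(49+t) = t(t+25), so t² = 25×49 = 1225.
t* = √1225 = 35 min.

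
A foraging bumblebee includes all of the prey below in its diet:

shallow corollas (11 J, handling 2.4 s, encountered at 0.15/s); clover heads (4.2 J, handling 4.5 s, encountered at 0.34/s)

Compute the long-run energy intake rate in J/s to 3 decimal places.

1.065 J/s

Energy encountered per unit search time: 0.15×11 + 0.34×4.2 = 3.078 J/s.
Handling time per unit search time: 0.15×2.4 + 0.34×4.5 = 1.89.
Rate = 3.078/(1 + 1.89) = 1.065 J/s.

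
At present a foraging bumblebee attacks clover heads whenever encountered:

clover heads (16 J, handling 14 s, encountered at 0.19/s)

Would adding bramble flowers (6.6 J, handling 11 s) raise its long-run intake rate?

No

Intake rate on the current diet: R = (0.19×16) / (1 + 0.19×14) = 3.04/3.66 = 0.8306 J/s.
bramble flowers: E/h = 6.6/11 = 0.6 J/s.
0.6 < 0.8306, so adding bramble flowers would lower the average — exclude it.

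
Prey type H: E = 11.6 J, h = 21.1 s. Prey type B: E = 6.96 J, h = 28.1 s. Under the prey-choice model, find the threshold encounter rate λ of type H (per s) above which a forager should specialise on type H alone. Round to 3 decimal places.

0.039 per s

The zero-one rule: include type B iff E₂/h₂ > λE₁/(1+λh₁). Equality gives the switch point.
λE₁h₂ = E₂ + λE₂h₁ ⇒ λ = E₂/(E₁h₂ − E₂h₁) = 6.96/(326 − 146.9) = 0.03886 per s.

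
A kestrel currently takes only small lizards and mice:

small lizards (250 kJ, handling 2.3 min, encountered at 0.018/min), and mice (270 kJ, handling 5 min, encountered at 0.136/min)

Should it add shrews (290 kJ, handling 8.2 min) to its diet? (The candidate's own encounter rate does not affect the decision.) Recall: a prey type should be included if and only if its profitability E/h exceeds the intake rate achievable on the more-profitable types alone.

On small lizards and mice alone, R = ΣλE/(1+Σλh) = 41.22/1.721 = 23.95 kJ/min.
Profitability of shrews: 290/8.2 = 35.37 kJ/min.
Since 35.37 > R, including shrews increases the long-run rate.

Yes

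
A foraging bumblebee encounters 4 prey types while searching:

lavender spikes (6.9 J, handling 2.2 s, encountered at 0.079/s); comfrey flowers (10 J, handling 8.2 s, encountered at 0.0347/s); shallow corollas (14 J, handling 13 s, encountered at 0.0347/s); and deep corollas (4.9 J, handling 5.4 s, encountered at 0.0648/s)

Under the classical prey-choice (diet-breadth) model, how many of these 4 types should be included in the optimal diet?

E/h in descending order: lavender spikes 3.14, comfrey flowers 1.22, shallow corollas 1.08, deep corollas 0.907 J/s. The optimal diet is the largest prefix of this list for which every included type satisfies E_i/h_i > R on the types above it.
Rate on top 1: 0.4644. comfrey flowers: 1.22 > 0.4644 → include.
Rate on top 2: 0.6117. shallow corollas: 1.08 > 0.6117 → include.
Rate on top 3: 0.7216. deep corollas: 0.907 > 0.7216 → include.
Optimal diet: lavender spikes, comfrey flowers, shallow corollas, deep corollas — 4 of 4 types.

4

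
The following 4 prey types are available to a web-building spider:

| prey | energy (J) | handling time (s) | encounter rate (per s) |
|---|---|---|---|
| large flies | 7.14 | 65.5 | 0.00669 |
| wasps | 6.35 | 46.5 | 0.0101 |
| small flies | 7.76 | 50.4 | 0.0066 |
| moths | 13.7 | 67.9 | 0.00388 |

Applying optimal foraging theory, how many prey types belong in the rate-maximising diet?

4

Profitabilities (E/h, J/s): moths 0.202, small flies 0.154, wasps 0.137, large flies 0.109. Add prey in this order while the next type's profitability exceeds the intake rate on those already taken.
Rate on top 1: 0.04207. small flies: 0.154 > 0.04207 → include.
Rate on top 2: 0.06539. wasps: 0.137 > 0.06539 → include.
Rate on top 3: 0.08157. large flies: 0.109 > 0.08157 → include.
Optimal diet: moths, small flies, wasps, large flies — 4 of 4 types.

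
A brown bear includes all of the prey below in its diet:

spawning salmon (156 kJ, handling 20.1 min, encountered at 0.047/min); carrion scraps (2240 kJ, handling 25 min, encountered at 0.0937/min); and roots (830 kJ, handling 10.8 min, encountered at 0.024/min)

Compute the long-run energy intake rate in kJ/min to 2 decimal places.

52.16 kJ/min

Energy encountered per unit search time: 0.047×156 + 0.0937×2240 + 0.024×830 = 237.1 kJ/min.
Handling time per unit search time: 0.047×20.1 + 0.0937×25 + 0.024×10.8 = 3.546.
Rate = 237.1/(1 + 3.546) = 52.16 kJ/min.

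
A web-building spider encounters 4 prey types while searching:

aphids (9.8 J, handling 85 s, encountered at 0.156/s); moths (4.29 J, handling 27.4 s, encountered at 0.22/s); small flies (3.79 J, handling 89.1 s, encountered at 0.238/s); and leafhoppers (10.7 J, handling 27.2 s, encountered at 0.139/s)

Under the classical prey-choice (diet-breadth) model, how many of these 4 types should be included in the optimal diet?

E/h in descending order: leafhoppers 0.393, moths 0.157, aphids 0.115, small flies 0.0425 J/s. The optimal diet is the largest prefix of this list for which every included type satisfies E_i/h_i > R on the types above it.
Rate on top 1: 0.3111. moths: 0.157 < 0.3111 → exclude; stop.
Optimal diet: leafhoppers — 1 of 4 types.

1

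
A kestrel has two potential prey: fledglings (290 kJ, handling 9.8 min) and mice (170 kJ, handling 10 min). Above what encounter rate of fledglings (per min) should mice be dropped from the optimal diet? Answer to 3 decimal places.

Drop mice once their profitability E₂/h₂ falls below the rate achievable on fledglings alone: E₂/h₂ = λE₁/(1 + λh₁).
Solve for λ: λE₁h₂ = E₂(1 + λh₁) → λ(E₁h₂ − E₂h₁) = E₂ → λ = E₂/(E₁h₂ − E₂h₁).
λ = 170/(290×10 − 170×9.8) = 170/1234 = 0.1378 per min.

0.138 per min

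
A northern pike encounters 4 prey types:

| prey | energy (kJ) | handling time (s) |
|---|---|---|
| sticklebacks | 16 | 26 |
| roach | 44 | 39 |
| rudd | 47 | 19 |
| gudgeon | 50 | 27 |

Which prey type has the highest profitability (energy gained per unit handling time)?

rudd

In descending order of E/h:
rudd: 47/19 = 2.47 kJ/s
gudgeon: 50/27 = 1.85 kJ/s
roach: 44/39 = 1.13 kJ/s
sticklebacks: 16/26 = 0.615 kJ/s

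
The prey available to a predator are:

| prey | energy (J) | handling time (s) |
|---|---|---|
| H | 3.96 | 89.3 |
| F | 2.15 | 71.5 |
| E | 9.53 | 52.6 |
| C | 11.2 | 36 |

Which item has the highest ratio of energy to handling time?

C

In descending order of E/h:
C: 11.2/36 = 0.311 J/s
E: 9.53/52.6 = 0.181 J/s
H: 3.96/89.3 = 0.0443 J/s
F: 2.15/71.5 = 0.0301 J/s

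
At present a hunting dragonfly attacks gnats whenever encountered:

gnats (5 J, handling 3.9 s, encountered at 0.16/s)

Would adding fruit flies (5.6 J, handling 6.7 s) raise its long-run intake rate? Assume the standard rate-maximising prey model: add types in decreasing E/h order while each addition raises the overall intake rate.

Current rate: (0.16×5)/(1 + 0.16×3.9) = 0.4926 J/s.
fruit flies: E/h = 5.6/6.7 = 0.8358 J/s.
Since 0.8358 > R, including fruit flies increases the long-run rate.

Yes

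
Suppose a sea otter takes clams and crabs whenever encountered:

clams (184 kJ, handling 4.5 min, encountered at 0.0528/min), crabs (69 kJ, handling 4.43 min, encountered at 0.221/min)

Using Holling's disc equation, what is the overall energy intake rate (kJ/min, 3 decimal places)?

Energy encountered per unit search time: 0.0528×184 + 0.221×69 = 24.96 kJ/min.
Handling time per unit search time: 0.0528×4.5 + 0.221×4.43 = 1.217.
Rate = 24.96/(1 + 1.217) = 11.26 kJ/min.

11.262 kJ/min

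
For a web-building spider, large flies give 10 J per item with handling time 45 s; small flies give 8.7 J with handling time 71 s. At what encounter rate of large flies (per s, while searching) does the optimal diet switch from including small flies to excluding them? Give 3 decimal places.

The zero-one rule: include small flies iff E₂/h₂ > λE₁/(1+λh₁). Equality gives the switch point.
λE₁h₂ = E₂ + λE₂h₁ ⇒ λ = E₂/(E₁h₂ − E₂h₁) = 8.7/(710 − 391.5) = 0.02732 per s.

0.027 per s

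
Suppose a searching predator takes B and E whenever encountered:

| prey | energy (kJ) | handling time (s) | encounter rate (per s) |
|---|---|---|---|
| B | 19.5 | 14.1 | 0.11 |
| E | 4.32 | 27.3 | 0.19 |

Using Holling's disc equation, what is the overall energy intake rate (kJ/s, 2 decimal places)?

0.38 kJ/s

Energy encountered per unit search time: 0.11×19.5 + 0.19×4.32 = 2.966 kJ/s.
Handling time per unit search time: 0.11×14.1 + 0.19×27.3 = 6.738.
Rate = 2.966/(1 + 6.738) = 0.3833 kJ/s.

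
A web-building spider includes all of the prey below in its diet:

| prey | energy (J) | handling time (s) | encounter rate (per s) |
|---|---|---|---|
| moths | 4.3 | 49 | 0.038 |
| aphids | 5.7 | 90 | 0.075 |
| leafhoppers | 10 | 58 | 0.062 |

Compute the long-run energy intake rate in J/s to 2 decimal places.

R = (0.038×4.3 + 0.075×5.7 + 0.062×10) / (1 + 0.038×49 + 0.075×90 + 0.062×58) = 1.211/13.21 = 0.09168 J/s.

0.09 J/s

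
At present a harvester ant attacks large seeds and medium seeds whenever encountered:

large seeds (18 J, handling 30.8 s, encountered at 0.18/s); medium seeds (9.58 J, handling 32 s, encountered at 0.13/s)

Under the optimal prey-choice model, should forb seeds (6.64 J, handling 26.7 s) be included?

On large seeds and medium seeds alone, R = ΣλE/(1+Σλh) = 4.485/10.7 = 0.419 J/s.
Profitability of forb seeds: 6.64/26.7 = 0.2487 J/s.
0.2487 < 0.419, so adding forb seeds would lower the average — exclude it.

No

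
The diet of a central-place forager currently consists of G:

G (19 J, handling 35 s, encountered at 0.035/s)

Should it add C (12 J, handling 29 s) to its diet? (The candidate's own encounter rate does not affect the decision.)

Yes

Current rate: (0.035×19)/(1 + 0.035×35) = 0.2989 J/s.
Profitability of C: 12/29 = 0.4138 J/s.
Since 0.4138 > R, including C increases the long-run rate.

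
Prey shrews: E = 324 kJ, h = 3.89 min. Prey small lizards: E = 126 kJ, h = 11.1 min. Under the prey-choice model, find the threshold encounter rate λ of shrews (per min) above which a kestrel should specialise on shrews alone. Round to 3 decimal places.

The zero-one rule: include small lizards iff E₂/h₂ > λE₁/(1+λh₁). Equality gives the switch point.
λE₁h₂ = E₂ + λE₂h₁ ⇒ λ = E₂/(E₁h₂ − E₂h₁) = 126/(3596 − 490.1) = 0.04056 per min.

0.041 per min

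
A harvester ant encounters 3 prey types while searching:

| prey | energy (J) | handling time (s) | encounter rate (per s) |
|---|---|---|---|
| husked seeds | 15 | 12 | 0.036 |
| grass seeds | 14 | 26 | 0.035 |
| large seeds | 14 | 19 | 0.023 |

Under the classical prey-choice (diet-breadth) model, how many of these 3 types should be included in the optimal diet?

3

Rank by E/h (J/s): husked seeds 1.25, large seeds 0.737, grass seeds 0.538. Include each in turn until the next type's E/h falls below the running intake rate.
Rate on top 1: 0.3771. large seeds: 0.737 > 0.3771 → include.
Rate on top 2: 0.4612. grass seeds: 0.538 > 0.4612 → include.
Optimal diet: husked seeds, large seeds, grass seeds — 3 of 3 types.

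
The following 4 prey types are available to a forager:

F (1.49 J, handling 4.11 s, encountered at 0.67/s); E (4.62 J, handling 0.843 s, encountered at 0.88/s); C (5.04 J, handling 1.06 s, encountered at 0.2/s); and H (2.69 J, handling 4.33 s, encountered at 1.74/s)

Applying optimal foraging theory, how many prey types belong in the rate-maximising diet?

2

E/h in descending order: E 5.48, C 4.75, H 0.621, F 0.363 J/s. The optimal diet is the largest prefix of this list for which every included type satisfies E_i/h_i > R on the types above it.
Rate on top 1: 2.334. C: 4.75 > 2.334 → include.
Rate on top 2: 2.597. H: 0.621 < 2.597 → exclude; stop.
Optimal diet: E, C — 2 of 4 types.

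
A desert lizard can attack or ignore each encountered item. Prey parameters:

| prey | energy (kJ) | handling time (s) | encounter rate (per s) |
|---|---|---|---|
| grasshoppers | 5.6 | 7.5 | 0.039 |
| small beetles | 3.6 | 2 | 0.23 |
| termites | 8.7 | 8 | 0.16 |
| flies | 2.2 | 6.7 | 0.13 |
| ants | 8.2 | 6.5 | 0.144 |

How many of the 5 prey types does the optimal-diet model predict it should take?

3

Rank by E/h (kJ/s): small beetles 1.8, ants 1.26, termites 1.09, grasshoppers 0.747, flies 0.328. Include each in turn until the next type's E/h falls below the running intake rate.
Rate on top 1: 0.5671. ants: 1.26 > 0.5671 → include.
Rate on top 2: 0.8384. termites: 1.09 > 0.8384 → include.
Rate on top 3: 0.9251. grasshoppers: 0.747 < 0.9251 → exclude; stop.
Optimal diet: small beetles, ants, termites — 3 of 5 types.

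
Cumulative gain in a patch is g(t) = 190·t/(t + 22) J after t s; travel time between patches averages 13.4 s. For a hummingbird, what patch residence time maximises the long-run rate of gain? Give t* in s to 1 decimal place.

By the marginal value theorem, leave when the instantaneous gain rate g'(t) equals the habitat-wide average g(t)/(T + t).
g'(t) = 190·22/(t + 22)². Setting 190·22/(t+22)² = 190t/[(t+22)(13.4+t)] gives 22(13.4+t) = t(t+22), so t² = 22×13.4 = 294.8.
t* = √294.8 = 17.17 s.

17.2 s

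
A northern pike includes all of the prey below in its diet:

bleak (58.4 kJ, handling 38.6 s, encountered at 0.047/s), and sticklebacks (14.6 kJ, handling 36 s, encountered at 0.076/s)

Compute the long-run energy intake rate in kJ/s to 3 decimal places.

R = (0.047×58.4 + 0.076×14.6) / (1 + 0.047×38.6 + 0.076×36) = 3.854/5.55 = 0.6945 kJ/s.

0.694 kJ/s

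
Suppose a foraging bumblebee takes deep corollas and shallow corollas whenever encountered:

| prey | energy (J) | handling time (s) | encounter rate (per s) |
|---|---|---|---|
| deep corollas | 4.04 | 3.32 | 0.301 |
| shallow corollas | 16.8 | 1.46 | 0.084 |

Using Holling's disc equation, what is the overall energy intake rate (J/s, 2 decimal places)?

Energy encountered per unit search time: 0.301×4.04 + 0.084×16.8 = 2.627 J/s.
Handling time per unit search time: 0.301×3.32 + 0.084×1.46 = 1.122.
Rate = 2.627/(1 + 1.122) = 1.238 J/s.

1.24 J/s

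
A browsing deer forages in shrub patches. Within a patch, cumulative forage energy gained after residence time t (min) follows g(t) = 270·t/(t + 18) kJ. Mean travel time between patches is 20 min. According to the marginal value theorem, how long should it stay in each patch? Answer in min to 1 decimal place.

19.0 min

Optimal t* satisfies g'(t*) = g(t*)/(T + t*).
g'(t) = 270·18/(t + 18)². Setting 270·18/(t+18)² = 270t/[(t+18)(20+t)] gives 18(20+t) = t(t+18), so t² = 18×20 = 360.
t* = √360 = 18.97 min.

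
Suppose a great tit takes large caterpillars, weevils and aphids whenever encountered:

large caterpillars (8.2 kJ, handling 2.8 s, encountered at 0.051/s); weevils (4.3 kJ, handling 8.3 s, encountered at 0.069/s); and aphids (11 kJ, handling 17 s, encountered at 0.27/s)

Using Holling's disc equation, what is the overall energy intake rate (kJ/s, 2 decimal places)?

R = Σλ_iE_i / (1 + Σλ_ih_i)
Numerator: 0.051×8.2 + 0.069×4.3 + 0.27×11 = 3.685
Denominator: 1 + 0.051×2.8 + 0.069×8.3 + 0.27×17 = 6.306
R = 3.685/6.306 = 0.5844 kJ/s

0.58 kJ/s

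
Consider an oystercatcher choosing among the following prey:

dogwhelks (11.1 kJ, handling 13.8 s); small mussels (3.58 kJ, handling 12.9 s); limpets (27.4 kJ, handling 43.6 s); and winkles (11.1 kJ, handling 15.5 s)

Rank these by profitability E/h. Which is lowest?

small mussels

In descending order of E/h:
dogwhelks: 11.1/13.8 = 0.804 kJ/s
winkles: 11.1/15.5 = 0.716 kJ/s
limpets: 27.4/43.6 = 0.628 kJ/s
small mussels: 3.58/12.9 = 0.278 kJ/s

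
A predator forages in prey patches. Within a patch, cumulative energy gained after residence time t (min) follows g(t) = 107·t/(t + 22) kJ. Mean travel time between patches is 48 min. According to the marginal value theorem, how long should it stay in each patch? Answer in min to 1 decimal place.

32.5 min

Optimal t* satisfies g'(t*) = g(t*)/(T + t*).
g'(t) = 107·22/(t + 22)². Setting 107·22/(t+22)² = 107t/[(t+22)(48+t)] gives 22(48+t) = t(t+22), so t² = 22×48 = 1056.
t* = √1056 = 32.5 min.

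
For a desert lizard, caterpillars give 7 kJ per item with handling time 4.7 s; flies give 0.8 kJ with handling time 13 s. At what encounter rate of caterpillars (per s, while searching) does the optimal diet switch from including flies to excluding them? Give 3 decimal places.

Drop flies once their profitability E₂/h₂ falls below the rate achievable on caterpillars alone: E₂/h₂ = λE₁/(1 + λh₁).
Solve for λ: λE₁h₂ = E₂(1 + λh₁) → λ(E₁h₂ − E₂h₁) = E₂ → λ = E₂/(E₁h₂ − E₂h₁).
λ = 0.8/(7×13 − 0.8×4.7) = 0.8/87.24 = 0.00917 per s.

0.009 per s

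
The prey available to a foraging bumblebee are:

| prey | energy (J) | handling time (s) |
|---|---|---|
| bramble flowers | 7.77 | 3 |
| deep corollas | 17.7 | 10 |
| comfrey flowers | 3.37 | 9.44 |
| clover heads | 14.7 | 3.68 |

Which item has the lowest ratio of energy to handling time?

comfrey flowers

Profitability E/h (J/s): bramble flowers = 7.77/3 = 2.59, deep corollas = 17.7/10 = 1.77, comfrey flowers = 3.37/9.44 = 0.357, clover heads = 14.7/3.68 = 3.99.
Ranked: clover heads > bramble flowers > deep corollas > comfrey flowers.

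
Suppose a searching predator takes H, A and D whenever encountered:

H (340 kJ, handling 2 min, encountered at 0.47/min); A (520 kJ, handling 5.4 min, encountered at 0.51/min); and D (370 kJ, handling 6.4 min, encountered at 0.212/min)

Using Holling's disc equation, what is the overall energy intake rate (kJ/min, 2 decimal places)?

83.20 kJ/min

Energy encountered per unit search time: 0.47×340 + 0.51×520 + 0.212×370 = 503.4 kJ/min.
Handling time per unit search time: 0.47×2 + 0.51×5.4 + 0.212×6.4 = 5.051.
Rate = 503.4/(1 + 5.051) = 83.2 kJ/min.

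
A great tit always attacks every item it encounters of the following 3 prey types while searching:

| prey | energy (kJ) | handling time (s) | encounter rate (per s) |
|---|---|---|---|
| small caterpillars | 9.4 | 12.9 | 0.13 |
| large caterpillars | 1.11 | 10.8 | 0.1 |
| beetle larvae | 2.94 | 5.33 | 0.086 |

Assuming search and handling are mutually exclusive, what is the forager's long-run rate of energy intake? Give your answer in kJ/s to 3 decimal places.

0.376 kJ/s

R = Σλ_iE_i / (1 + Σλ_ih_i)
Numerator: 0.13×9.4 + 0.1×1.11 + 0.086×2.94 = 1.586
Denominator: 1 + 0.13×12.9 + 0.1×10.8 + 0.086×5.33 = 4.215
R = 1.586/4.215 = 0.3762 kJ/s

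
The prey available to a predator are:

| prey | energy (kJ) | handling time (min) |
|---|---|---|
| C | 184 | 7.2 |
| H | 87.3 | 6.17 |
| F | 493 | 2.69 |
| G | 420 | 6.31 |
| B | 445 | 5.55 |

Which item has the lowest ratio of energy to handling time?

In descending order of E/h:
F: 493/2.69 = 183 kJ/min
B: 445/5.55 = 80.2 kJ/min
G: 420/6.31 = 66.6 kJ/min
C: 184/7.2 = 25.6 kJ/min
H: 87.3/6.17 = 14.1 kJ/min

H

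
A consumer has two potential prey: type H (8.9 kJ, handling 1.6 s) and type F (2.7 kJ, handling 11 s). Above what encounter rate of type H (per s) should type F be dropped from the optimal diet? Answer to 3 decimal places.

At the threshold, the rate on type H alone equals the profitability of type F: λ·8.9/(1 + λ·1.6) = 2.7/11 = 0.2455.
Rearranging, λ(8.9 − 0.2455×1.6) = 0.2455, so λ = 0.2455/8.507 = 0.02885 per s.

0.029 per s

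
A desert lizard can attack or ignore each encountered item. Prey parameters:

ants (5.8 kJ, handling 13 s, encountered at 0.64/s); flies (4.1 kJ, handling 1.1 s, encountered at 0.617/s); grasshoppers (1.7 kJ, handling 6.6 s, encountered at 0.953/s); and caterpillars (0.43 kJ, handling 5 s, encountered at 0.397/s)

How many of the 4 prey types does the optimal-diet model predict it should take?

1

Rank by E/h (kJ/s): flies 3.73, ants 0.446, grasshoppers 0.258, caterpillars 0.086. Include each in turn until the next type's E/h falls below the running intake rate.
Rate on top 1: 1.507. ants: 0.446 < 1.507 → exclude; stop.
Optimal diet: flies — 1 of 4 types.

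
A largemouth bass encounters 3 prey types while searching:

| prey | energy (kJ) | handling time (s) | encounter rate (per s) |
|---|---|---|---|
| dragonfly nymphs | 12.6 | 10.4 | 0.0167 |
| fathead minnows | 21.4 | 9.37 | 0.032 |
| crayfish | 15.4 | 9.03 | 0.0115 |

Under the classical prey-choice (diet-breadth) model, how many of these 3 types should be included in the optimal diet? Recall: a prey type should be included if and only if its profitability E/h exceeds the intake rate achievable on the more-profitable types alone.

E/h in descending order: fathead minnows 2.28, crayfish 1.71, dragonfly nymphs 1.21 kJ/s. The optimal diet is the largest prefix of this list for which every included type satisfies E_i/h_i > R on the types above it.
Rate on top 1: 0.5268. crayfish: 1.71 > 0.5268 → include.
Rate on top 2: 0.614. dragonfly nymphs: 1.21 > 0.614 → include.
Optimal diet: fathead minnows, crayfish, dragonfly nymphs — 3 of 3 types.

3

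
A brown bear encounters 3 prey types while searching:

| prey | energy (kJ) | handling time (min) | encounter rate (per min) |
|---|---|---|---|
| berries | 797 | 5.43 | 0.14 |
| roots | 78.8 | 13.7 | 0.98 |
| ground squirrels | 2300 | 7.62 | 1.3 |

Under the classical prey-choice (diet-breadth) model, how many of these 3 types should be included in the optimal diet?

1

Profitabilities (E/h, kJ/min): ground squirrels 302, berries 147, roots 5.75. Add prey in this order while the next type's profitability exceeds the intake rate on those already taken.
Rate on top 1: 274.2. berries: 147 < 274.2 → exclude; stop.
Optimal diet: ground squirrels — 1 of 3 types.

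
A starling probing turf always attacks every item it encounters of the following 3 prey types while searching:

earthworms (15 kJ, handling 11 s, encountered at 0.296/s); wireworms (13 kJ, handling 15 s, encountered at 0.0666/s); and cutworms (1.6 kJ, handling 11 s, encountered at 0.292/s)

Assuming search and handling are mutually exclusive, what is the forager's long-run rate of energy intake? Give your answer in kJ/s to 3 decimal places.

R = (0.296×15 + 0.0666×13 + 0.292×1.6) / (1 + 0.296×11 + 0.0666×15 + 0.292×11) = 5.773/8.467 = 0.6818 kJ/s.

0.682 kJ/s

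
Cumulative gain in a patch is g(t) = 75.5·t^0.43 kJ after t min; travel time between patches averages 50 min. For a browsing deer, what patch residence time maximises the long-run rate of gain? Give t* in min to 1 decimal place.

Optimal t* satisfies g'(t*) = g(t*)/(T + t*).
g'(t) = 0.43·75.5·t^-0.57. Setting 0.43·75.5·t^-0.57 = 75.5·t^0.43/(50+t) gives 0.43(50+t) = t, so 0.57·t = 0.43×50.
t* = 0.43×50/0.57 = 37.72 min.

37.7 min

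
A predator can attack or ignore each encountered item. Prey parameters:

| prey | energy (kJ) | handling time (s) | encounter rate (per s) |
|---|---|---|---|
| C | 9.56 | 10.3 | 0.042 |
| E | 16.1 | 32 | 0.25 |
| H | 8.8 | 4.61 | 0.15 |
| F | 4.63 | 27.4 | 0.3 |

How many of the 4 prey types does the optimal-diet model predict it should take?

2

E/h in descending order: H 1.91, C 0.928, E 0.503, F 0.169 kJ/s. The optimal diet is the largest prefix of this list for which every included type satisfies E_i/h_i > R on the types above it.
Rate on top 1: 0.7804. C: 0.928 > 0.7804 → include.
Rate on top 2: 0.8105. E: 0.503 < 0.8105 → exclude; stop.
Optimal diet: H, C — 2 of 4 types.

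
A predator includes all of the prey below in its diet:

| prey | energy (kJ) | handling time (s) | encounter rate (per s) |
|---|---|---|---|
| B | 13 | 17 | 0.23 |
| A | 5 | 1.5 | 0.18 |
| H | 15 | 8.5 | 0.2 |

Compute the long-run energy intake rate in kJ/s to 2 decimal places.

1.00 kJ/s

R = Σλ_iE_i / (1 + Σλ_ih_i)
Numerator: 0.23×13 + 0.18×5 + 0.2×15 = 6.89
Denominator: 1 + 0.23×17 + 0.18×1.5 + 0.2×8.5 = 6.88
R = 6.89/6.88 = 1.001 kJ/s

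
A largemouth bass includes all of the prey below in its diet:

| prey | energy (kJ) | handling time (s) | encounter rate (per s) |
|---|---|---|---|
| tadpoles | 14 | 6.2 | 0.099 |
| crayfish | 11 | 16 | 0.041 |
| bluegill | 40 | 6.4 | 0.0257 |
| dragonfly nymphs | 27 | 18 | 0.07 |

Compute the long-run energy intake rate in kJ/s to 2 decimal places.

1.29 kJ/s

Energy encountered per unit search time: 0.099×14 + 0.041×11 + 0.0257×40 + 0.07×27 = 4.755 kJ/s.
Handling time per unit search time: 0.099×6.2 + 0.041×16 + 0.0257×6.4 + 0.07×18 = 2.694.
Rate = 4.755/(1 + 2.694) = 1.287 kJ/s.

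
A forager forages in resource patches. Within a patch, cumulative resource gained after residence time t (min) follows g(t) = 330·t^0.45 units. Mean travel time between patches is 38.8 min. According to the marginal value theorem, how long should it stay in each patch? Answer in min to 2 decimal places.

31.75 min

Optimal t* satisfies g'(t*) = g(t*)/(T + t*).
g'(t) = 0.45·330·t^-0.55. Setting 0.45·330·t^-0.55 = 330·t^0.45/(38.8+t) gives 0.45(38.8+t) = t, so 0.55·t = 0.45×38.8.
t* = 0.45×38.8/0.55 = 31.75 min.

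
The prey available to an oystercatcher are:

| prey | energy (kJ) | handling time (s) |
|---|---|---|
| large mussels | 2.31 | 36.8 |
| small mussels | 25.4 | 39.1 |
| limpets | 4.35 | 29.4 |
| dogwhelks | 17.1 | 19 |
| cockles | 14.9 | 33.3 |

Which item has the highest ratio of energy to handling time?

dogwhelks

Profitability E/h (kJ/s): large mussels = 2.31/36.8 = 0.0628, small mussels = 25.4/39.1 = 0.65, limpets = 4.35/29.4 = 0.148, dogwhelks = 17.1/19 = 0.9, cockles = 14.9/33.3 = 0.447.
Ranked: dogwhelks > small mussels > cockles > limpets > large mussels.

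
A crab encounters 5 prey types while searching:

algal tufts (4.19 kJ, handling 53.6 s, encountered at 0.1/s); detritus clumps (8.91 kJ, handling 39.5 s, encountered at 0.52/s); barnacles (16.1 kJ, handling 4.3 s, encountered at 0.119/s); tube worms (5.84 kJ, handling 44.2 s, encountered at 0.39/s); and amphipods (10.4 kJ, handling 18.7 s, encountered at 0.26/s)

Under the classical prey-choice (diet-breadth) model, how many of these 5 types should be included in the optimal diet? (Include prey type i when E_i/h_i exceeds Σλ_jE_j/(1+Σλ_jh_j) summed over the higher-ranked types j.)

Profitabilities (E/h, kJ/s): barnacles 3.74, amphipods 0.556, detritus clumps 0.226, tube worms 0.132, algal tufts 0.0782. Add prey in this order while the next type's profitability exceeds the intake rate on those already taken.
Rate on top 1: 1.267. amphipods: 0.556 < 1.267 → exclude; stop.
Optimal diet: barnacles — 1 of 5 types.

1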